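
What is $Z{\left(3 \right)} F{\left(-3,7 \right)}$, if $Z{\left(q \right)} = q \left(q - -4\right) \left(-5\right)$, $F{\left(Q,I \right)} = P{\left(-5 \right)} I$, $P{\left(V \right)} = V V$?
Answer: $-18375$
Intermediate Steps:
$P{\left(V \right)} = V^{2}$
$F{\left(Q,I \right)} = 25 I$ ($F{\left(Q,I \right)} = \left(-5\right)^{2} I = 25 I$)
$Z{\left(q \right)} = - 5 q \left(4 + q\right)$ ($Z{\left(q \right)} = q \left(q + 4\right) \left(-5\right) = q \left(4 + q\right) \left(-5\right) = - 5 q \left(4 + q\right)$)
$Z{\left(3 \right)} F{\left(-3,7 \right)} = \left(-5\right) 3 \left(4 + 3\right) 25 \cdot 7 = \left(-5\right) 3 \cdot 7 \cdot 175 = \left(-105\right) 175 = -18375$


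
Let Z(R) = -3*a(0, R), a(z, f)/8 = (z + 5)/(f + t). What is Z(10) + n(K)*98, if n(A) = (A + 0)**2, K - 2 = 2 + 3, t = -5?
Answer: 4778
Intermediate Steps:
K = 7 (K = 2 + (2 + 3) = 2 + 5 = 7)
a(z, f) = 8*(5 + z)/(-5 + f) (a(z, f) = 8*((z + 5)/(f - 5)) = 8*((5 + z)/(-5 + f)) = 8*(5 + z)/(-5 + f))
n(A) = A**2
Z(R) = -120/(-5 + R) (Z(R) = -24*(5 + 0)/(-5 + R) = -24*5/(-5 + R) = -120/(-5 + R))
Z(10) + n(K)*98 = -120/(-5 + 10) + 7**2*98 = -120/5 + 49*98 = -120*1/5 + 4802 = -24 + 4802 = 4778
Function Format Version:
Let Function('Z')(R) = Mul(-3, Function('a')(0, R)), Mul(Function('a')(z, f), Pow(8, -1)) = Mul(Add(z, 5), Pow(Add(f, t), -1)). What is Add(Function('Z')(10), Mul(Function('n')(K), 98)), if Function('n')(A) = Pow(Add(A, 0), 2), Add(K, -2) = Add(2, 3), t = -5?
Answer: 4778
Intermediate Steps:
K = 7 (K = Add(2, Add(2, 3)) = Add(2, 5) = 7)
Function('a')(z, f) = Mul(8, Pow(Add(-5, f), -1), Add(5, z)) (Function('a')(z, f) = Mul(8, Mul(Add(z, 5), Pow(Add(f, -5), -1))) = Mul(8, Mul(Add(5, z), Pow(Add(-5, f), -1))) = Mul(8, Mul(Pow(Add(-5, f), -1), Add(5, z))) = Mul(8, Pow(Add(-5, f), -1), Add(5, z)))
Function('n')(A) = Pow(A, 2)
Function('Z')(R) = Mul(-120, Pow(Add(-5, R), -1)) (Function('Z')(R) = Mul(-3, Mul(8, Pow(Add(-5, R), -1), Add(5, 0))) = Mul(-3, Mul(8, Pow(Add(-5, R), -1), 5)) = Mul(-3, Mul(40, Pow(Add(-5, R), -1))) = Mul(-120, Pow(Add(-5, R), -1)))
Add(Function('Z')(10), Mul(Function('n')(K), 98)) = Add(Mul(-120, Pow(Add(-5, 10), -1)), Mul(Pow(7, 2), 98)) = Add(Mul(-120, Pow(5, -1)), Mul(49, 98)) = Add(Mul(-120, Rational(1, 5)), 4802) = Add(-24, 4802) = 4778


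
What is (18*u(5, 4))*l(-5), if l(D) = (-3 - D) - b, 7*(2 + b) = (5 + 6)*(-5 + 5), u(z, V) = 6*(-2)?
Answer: -864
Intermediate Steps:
u(z, V) = -12
b = -2 (b = -2 + ((5 + 6)*(-5 + 5))/7 = -2 + (11*0)/7 = -2 + (⅐)*0 = -2 + 0 = -2)
l(D) = -1 - D (l(D) = (-3 - D) - 1*(-2) = (-3 - D) + 2 = -1 - D)
(18*u(5, 4))*l(-5) = (18*(-12))*(-1 - 1*(-5)) = -216*(-1 + 5) = -216*4 = -864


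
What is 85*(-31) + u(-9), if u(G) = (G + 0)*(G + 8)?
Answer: -2626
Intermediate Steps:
u(G) = G*(8 + G)
85*(-31) + u(-9) = 85*(-31) - 9*(8 - 9) = -2635 - 9*(-1) = -2635 + 9 = -2626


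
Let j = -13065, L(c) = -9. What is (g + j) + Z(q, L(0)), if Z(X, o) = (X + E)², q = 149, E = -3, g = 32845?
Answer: 41096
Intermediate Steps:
Z(X, o) = (-3 + X)² (Z(X, o) = (X - 3)² = (-3 + X)²)
(g + j) + Z(q, L(0)) = (32845 - 13065) + (-3 + 149)² = 19780 + 146² = 19780 + 21316 = 41096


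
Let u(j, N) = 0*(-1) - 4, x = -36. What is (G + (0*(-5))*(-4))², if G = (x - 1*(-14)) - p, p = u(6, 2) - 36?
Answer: 324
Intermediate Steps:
u(j, N) = -4 (u(j, N) = 0 - 4 = -4)
p = -40 (p = -4 - 36 = -40)
G = 18 (G = (-36 - 1*(-14)) - 1*(-40) = (-36 + 14) + 40 = -22 + 40 = 18)
(G + (0*(-5))*(-4))² = (18 + (0*(-5))*(-4))² = (18 + 0*(-4))² = (18 + 0)² = 18² = 324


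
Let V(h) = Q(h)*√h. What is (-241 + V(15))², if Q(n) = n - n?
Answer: 58081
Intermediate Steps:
Q(n) = 0
V(h) = 0 (V(h) = 0*√h = 0)
(-241 + V(15))² = (-241 + 0)² = (-241)² = 58081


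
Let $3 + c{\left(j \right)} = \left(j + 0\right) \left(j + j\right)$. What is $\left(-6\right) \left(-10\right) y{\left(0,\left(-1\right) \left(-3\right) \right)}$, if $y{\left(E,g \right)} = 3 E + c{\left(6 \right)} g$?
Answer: $12420$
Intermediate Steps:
$c{\left(j \right)} = -3 + 2 j^{2}$ ($c{\left(j \right)} = -3 + \left(j + 0\right) \left(j + j\right) = -3 + j 2 j = -3 + 2 j^{2}$)
$y{\left(E,g \right)} = 3 E + 69 g$ ($y{\left(E,g \right)} = 3 E + \left(-3 + 2 \cdot 6^{2}\right) g = 3 E + \left(-3 + 2 \cdot 36\right) g = 3 E + \left(-3 + 72\right) g = 3 E + 69 g$)
$\left(-6\right) \left(-10\right) y{\left(0,\left(-1\right) \left(-3\right) \right)} = \left(-6\right) \left(-10\right) \left(3 \cdot 0 + 69 \left(\left(-1\right) \left(-3\right)\right)\right) = 60 \left(0 + 69 \cdot 3\right) = 60 \left(0 + 207\right) = 60 \cdot 207 = 12420$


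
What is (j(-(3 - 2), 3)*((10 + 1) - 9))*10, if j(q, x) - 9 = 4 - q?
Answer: 280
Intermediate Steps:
j(q, x) = 13 - q (j(q, x) = 9 + (4 - q) = 13 - q)
(j(-(3 - 2), 3)*((10 + 1) - 9))*10 = ((13 - (-1)*(3 - 2))*((10 + 1) - 9))*10 = ((13 - (-1))*(11 - 9))*10 = ((13 - 1*(-1))*2)*10 = ((13 + 1)*2)*10 = (14*2)*10 = 28*10 = 280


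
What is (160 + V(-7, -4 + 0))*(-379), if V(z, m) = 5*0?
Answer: -60640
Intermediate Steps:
V(z, m) = 0
(160 + V(-7, -4 + 0))*(-379) = (160 + 0)*(-379) = 160*(-379) = -60640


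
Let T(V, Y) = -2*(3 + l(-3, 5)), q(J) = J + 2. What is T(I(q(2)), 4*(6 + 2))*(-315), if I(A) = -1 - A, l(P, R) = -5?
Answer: -1260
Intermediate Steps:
q(J) = 2 + J
T(V, Y) = 4 (T(V, Y) = -2*(3 - 5) = -2*(-2) = 4)
T(I(q(2)), 4*(6 + 2))*(-315) = 4*(-315) = -1260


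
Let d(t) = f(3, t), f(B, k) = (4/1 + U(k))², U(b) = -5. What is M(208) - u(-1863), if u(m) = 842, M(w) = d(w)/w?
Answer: -175135/208 ≈ -842.00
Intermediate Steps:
f(B, k) = 1 (f(B, k) = (4/1 - 5)² = (4*1 - 5)² = (4 - 5)² = (-1)² = 1)
d(t) = 1
M(w) = 1/w
M(208) - u(-1863) = 1/208 - 1*842 = 1/208 - 842 = -175135/208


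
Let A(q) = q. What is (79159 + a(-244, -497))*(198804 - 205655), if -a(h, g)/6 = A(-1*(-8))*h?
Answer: -622557221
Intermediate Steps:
a(h, g) = -48*h (a(h, g) = -6*(-1*(-8))*h = -48*h)
(79159 + a(-244, -497))*(198804 - 205655) = (79159 - 48*(-244))*(198804 - 205655) = (79159 + 11712)*(-6851) = 90871*(-6851) = -622557221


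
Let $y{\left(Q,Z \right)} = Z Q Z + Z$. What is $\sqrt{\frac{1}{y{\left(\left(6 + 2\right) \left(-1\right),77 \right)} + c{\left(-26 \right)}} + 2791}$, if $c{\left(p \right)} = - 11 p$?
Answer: $\frac{\sqrt{51102765842}}{4279} \approx 52.83$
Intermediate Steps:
$y{\left(Q,Z \right)} = Z + Q Z^{2}$ ($y{\left(Q,Z \right)} = Q Z Z + Z = Q Z^{2} + Z = Z + Q Z^{2}$)
$\sqrt{\frac{1}{y{\left(\left(6 + 2\right) \left(-1\right),77 \right)} + c{\left(-26 \right)}} + 2791} = \sqrt{\frac{1}{77 \left(1 + \left(6 + 2\right) \left(-1\right) 77\right) - -286} + 2791} = \sqrt{\frac{1}{77 \left(1 + 8 \left(-1\right) 77\right) + 286} + 2791} = \sqrt{\frac{1}{77 \left(1 - 616\right) + 286} + 2791} = \sqrt{\frac{1}{77 \left(-615\right) + 286} + 2791} = \sqrt{\frac{1}{-47355 + 286} + 2791} = \sqrt{\frac{1}{-47069} + 2791} = \sqrt{- \frac{1}{47069} + 2791} = \sqrt{\frac{131369578}{47069}} = \frac{\sqrt{51102765842}}{4279}$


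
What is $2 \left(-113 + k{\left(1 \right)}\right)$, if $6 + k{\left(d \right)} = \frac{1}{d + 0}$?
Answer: $-236$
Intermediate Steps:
$k{\left(d \right)} = -6 + \frac{1}{d}$ ($k{\left(d \right)} = -6 + \frac{1}{d + 0} = -6 + \frac{1}{d}$)
$2 \left(-113 + k{\left(1 \right)}\right) = 2 \left(-113 - \left(6 - 1^{-1}\right)\right) = 2 \left(-113 + \left(-6 + 1\right)\right) = 2 \left(-113 - 5\right) = 2 \left(-118\right) = -236$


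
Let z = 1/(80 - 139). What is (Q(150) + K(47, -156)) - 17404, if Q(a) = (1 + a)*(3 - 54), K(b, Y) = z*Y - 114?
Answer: -1487765/59 ≈ -25216.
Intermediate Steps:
z = -1/59 (z = 1/(-59) = -1/59 ≈ -0.016949)
K(b, Y) = -114 - Y/59 (K(b, Y) = -Y/59 - 114 = -114 - Y/59)
Q(a) = -51 - 51*a (Q(a) = (1 + a)*(-51) = -51 - 51*a)
(Q(150) + K(47, -156)) - 17404 = ((-51 - 51*150) + (-114 - 1/59*(-156))) - 17404 = ((-51 - 7650) + (-114 + 156/59)) - 17404 = (-7701 - 6570/59) - 17404 = -460929/59 - 17404 = -1487765/59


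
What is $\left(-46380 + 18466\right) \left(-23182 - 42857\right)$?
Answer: $1843412646$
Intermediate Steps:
$\left(-46380 + 18466\right) \left(-23182 - 42857\right) = \left(-27914\right) \left(-66039\right) = 1843412646$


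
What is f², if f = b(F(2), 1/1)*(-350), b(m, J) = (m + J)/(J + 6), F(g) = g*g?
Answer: 62500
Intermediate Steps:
F(g) = g²
b(m, J) = (J + m)/(6 + J)
f = -250 (f = ((1/1 + 2²)/(6 + 1/1))*(-350) = ((1*1 + 4)/(6 + 1*1))*(-350) = ((1 + 4)/(6 + 1))*(-350) = (5/7)*(-350) = -250)
f² = (-250)² = 62500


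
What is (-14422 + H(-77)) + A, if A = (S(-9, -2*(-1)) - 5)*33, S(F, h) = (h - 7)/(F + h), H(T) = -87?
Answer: -102553/7 ≈ -14650.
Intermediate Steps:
S(F, h) = (-7 + h)/(F + h)
A = -990/7 (A = ((-7 - 2*(-1))/(-9 - 2*(-1)) - 5)*33 = ((-7 + 2)/(-9 + 2) - 5)*33 = (-5/(-7) - 5)*33 = (-⅐*(-5) - 5)*33 = (5/7 - 5)*33 = -30/7*33 = -990/7 ≈ -141.43)
(-14422 + H(-77)) + A = (-14422 - 87) - 990/7 = -14509 - 990/7 = -102553/7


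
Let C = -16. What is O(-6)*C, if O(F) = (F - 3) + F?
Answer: 240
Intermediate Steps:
O(F) = -3 + 2*F (O(F) = (-3 + F) + F = -3 + 2*F)
O(-6)*C = (-3 + 2*(-6))*(-16) = (-3 - 12)*(-16) = -15*(-16) = 240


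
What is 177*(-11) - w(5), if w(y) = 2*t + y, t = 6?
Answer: -1964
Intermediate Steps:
w(y) = 12 + y (w(y) = 2*6 + y = 12 + y)
177*(-11) - w(5) = 177*(-11) - (12 + 5) = -1947 - 1*17 = -1947 - 17 = -1964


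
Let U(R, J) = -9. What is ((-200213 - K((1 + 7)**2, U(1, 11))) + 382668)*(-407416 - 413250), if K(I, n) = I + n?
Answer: -149689478400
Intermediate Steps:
((-200213 - K((1 + 7)**2, U(1, 11))) + 382668)*(-407416 - 413250) = ((-200213 - ((1 + 7)**2 - 9)) + 382668)*(-407416 - 413250) = ((-200213 - (8**2 - 9)) + 382668)*(-820666) = ((-200213 - (64 - 9)) + 382668)*(-820666) = ((-200213 - 1*55) + 382668)*(-820666) = ((-200213 - 55) + 382668)*(-820666) = (-200268 + 382668)*(-820666) = 182400*(-820666) = -149689478400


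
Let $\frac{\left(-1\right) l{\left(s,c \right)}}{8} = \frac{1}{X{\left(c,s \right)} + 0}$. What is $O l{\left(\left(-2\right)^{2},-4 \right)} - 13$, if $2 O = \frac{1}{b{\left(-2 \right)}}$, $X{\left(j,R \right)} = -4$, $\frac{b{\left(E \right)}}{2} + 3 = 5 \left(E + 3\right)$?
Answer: $- \frac{51}{4} \approx -12.75$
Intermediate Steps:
$b{\left(E \right)} = 24 + 10 E$ ($b{\left(E \right)} = -6 + 2 \cdot 5 \left(E + 3\right) = -6 + 2 \cdot 5 \left(3 + E\right) = -6 + 2 \left(15 + 5 E\right) = -6 + \left(30 + 10 E\right) = 24 + 10 E$)
$l{\left(s,c \right)} = 2$ ($l{\left(s,c \right)} = - \frac{8}{-4 + 0} = - \frac{8}{-4} = \left(-8\right) \left(- \frac{1}{4}\right) = 2$)
$O = \frac{1}{8}$ ($O = \frac{1}{2 \left(24 + 10 \left(-2\right)\right)} = \frac{1}{2 \left(24 - 20\right)} = \frac{1}{2 \cdot 4} = \frac{1}{2} \cdot \frac{1}{4} = \frac{1}{8} \approx 0.125$)
$O l{\left(\left(-2\right)^{2},-4 \right)} - 13 = \frac{1}{8} \cdot 2 - 13 = \frac{1}{4} - 13 = - \frac{51}{4}$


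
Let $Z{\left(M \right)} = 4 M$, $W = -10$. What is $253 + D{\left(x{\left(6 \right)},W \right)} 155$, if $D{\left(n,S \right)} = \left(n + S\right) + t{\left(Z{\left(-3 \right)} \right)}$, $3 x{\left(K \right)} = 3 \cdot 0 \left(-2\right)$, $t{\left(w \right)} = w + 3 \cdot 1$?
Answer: $-2692$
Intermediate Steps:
$t{\left(w \right)} = 3 + w$ ($t{\left(w \right)} = w + 3 = 3 + w$)
$x{\left(K \right)} = 0$ ($x{\left(K \right)} = \frac{3 \cdot 0 \left(-2\right)}{3} = \frac{0 \left(-2\right)}{3} = \frac{1}{3} \cdot 0 = 0$)
$D{\left(n,S \right)} = -9 + S + n$ ($D{\left(n,S \right)} = \left(n + S\right) + \left(3 + 4 \left(-3\right)\right) = \left(S + n\right) + \left(3 - 12\right) = \left(S + n\right) - 9 = -9 + S + n$)
$253 + D{\left(x{\left(6 \right)},W \right)} 155 = 253 + \left(-9 - 10 + 0\right) 155 = 253 - 2945 = -2692$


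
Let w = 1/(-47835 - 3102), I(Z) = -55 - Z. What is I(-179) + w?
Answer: 6316187/50937 ≈ 124.00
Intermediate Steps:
w = -1/50937 (w = 1/(-50937) = -1/50937 ≈ -1.9632e-5)
I(-179) + w = (-55 - 1*(-179)) - 1/50937 = (-55 + 179) - 1/50937 = 124 - 1/50937 = 6316187/50937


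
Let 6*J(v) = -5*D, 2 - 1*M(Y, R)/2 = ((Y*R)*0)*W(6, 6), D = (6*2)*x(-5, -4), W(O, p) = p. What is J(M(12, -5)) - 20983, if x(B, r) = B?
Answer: -20933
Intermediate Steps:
D = -60 (D = (6*2)*(-5) = 12*(-5) = -60)
M(Y, R) = 4 (M(Y, R) = 4 - 2*(Y*R)*0*6 = 4 - 2*(R*Y)*0*6 = 4 - 0*6 = 4 - 2*0 = 4 + 0 = 4)
J(v) = 50 (J(v) = (-5*(-60))/6 = (⅙)*300 = 50)
J(M(12, -5)) - 20983 = 50 - 20983 = -20933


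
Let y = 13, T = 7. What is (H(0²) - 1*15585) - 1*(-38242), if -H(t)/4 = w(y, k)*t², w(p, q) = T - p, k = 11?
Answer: 22657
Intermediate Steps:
w(p, q) = 7 - p
H(t) = 24*t² (H(t) = -4*(7 - 1*13)*t² = -4*(7 - 13)*t² = -(-24)*t² = 24*t²)
(H(0²) - 1*15585) - 1*(-38242) = (24*(0²)² - 1*15585) - 1*(-38242) = (24*0² - 15585) + 38242 = (24*0 - 15585) + 38242 = (0 - 15585) + 38242 = -15585 + 38242 = 22657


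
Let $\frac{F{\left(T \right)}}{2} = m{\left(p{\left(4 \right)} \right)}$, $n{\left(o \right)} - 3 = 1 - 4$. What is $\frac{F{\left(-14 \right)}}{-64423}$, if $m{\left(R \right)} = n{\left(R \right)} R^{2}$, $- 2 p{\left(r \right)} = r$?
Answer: $0$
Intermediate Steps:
$n{\left(o \right)} = 0$ ($n{\left(o \right)} = 3 + \left(1 - 4\right) = 3 - 3 = 0$)
$p{\left(r \right)} = - \frac{r}{2}$
$m{\left(R \right)} = 0$ ($m{\left(R \right)} = 0 R^{2} = 0$)
$F{\left(T \right)} = 0$ ($F{\left(T \right)} = 2 \cdot 0 = 0$)
$\frac{F{\left(-14 \right)}}{-64423} = \frac{0}{-64423} = 0 \left(- \frac{1}{64423}\right) = 0$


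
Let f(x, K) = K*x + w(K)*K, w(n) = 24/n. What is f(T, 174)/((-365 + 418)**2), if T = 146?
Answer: 25428/2809 ≈ 9.0523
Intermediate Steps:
f(x, K) = 24 + K*x (f(x, K) = K*x + (24/K)*K = K*x + 24 = 24 + K*x)
f(T, 174)/((-365 + 418)**2) = (24 + 174*146)/((-365 + 418)**2) = (24 + 25404)/(53**2) = 25428/2809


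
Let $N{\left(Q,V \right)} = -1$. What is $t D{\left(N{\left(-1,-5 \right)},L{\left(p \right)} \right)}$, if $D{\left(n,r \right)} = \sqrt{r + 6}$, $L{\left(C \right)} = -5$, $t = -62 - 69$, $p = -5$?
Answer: $-131$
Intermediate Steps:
$t = -131$
$D{\left(n,r \right)} = \sqrt{6 + r}$
$t D{\left(N{\left(-1,-5 \right)},L{\left(p \right)} \right)} = - 131 \sqrt{6 - 5} = - 131 \sqrt{1} = \left(-131\right) 1 = -131$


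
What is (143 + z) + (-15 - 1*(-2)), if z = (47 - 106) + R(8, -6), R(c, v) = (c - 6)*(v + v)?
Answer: 47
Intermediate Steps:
R(c, v) = 2*v*(-6 + c) (R(c, v) = (-6 + c)*(2*v) = 2*v*(-6 + c))
z = -83 (z = (47 - 106) + 2*(-6)*(-6 + 8) = -59 + 2*(-6)*2 = -59 - 24 = -83)
(143 + z) + (-15 - 1*(-2)) = (143 - 83) + (-15 - 1*(-2)) = 60 + (-15 + 2) = 60 - 13 = 47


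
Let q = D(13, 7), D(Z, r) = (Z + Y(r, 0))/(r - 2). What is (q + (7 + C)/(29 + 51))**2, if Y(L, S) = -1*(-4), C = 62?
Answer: 116281/6400 ≈ 18.169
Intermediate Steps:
Y(L, S) = 4
D(Z, r) = (4 + Z)/(-2 + r) (D(Z, r) = (Z + 4)/(r - 2) = (4 + Z)/(-2 + r))
q = 17/5 (q = (4 + 13)/(-2 + 7) = 17/5 ≈ 3.4000)
(q + (7 + C)/(29 + 51))**2 = (17/5 + (7 + 62)/(29 + 51))**2 = (17/5 + 69/80)**2 = (341/80)**2 = 116281/6400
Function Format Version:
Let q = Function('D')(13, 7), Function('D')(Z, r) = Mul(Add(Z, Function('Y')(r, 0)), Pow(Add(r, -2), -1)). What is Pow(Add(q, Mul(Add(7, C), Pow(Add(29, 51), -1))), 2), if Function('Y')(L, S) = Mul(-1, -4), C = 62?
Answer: Rational(116281, 6400) ≈ 18.169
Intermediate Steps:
Function('Y')(L, S) = 4
Function('D')(Z, r) = Mul(Pow(Add(-2, r), -1), Add(4, Z)) (Function('D')(Z, r) = Mul(Add(Z, 4), Pow(Add(r, -2), -1)) = Mul(Add(4, Z), Pow(Add(-2, r), -1)) = Mul(Pow(Add(-2, r), -1), Add(4, Z)))
q = Rational(17, 5) (q = Mul(Pow(Add(-2, 7), -1), Add(4, 13)) = Mul(Pow(5, -1), 17) = Mul(Rational(1, 5), 17) = Rational(17, 5) ≈ 3.4000)
Pow(Add(q, Mul(Add(7, C), Pow(Add(29, 51), -1))), 2) = Pow(Add(Rational(17, 5), Mul(Add(7, 62), Pow(Add(29, 51), -1))), 2) = Pow(Add(Rational(17, 5), Mul(69, Pow(80, -1))), 2) = Pow(Add(Rational(17, 5), Mul(69, Rational(1, 80))), 2) = Pow(Add(Rational(17, 5), Rational(69, 80)), 2) = Pow(Rational(341, 80), 2) = Rational(116281, 6400)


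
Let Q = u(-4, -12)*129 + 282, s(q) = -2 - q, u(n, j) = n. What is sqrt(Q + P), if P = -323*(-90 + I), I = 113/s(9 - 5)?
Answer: sqrt(1257090)/6 ≈ 186.87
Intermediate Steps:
Q = -234 (Q = -4*129 + 282 = -516 + 282 = -234)
I = -113/6 (I = 113/(-2 - (9 - 5)) = 113/(-2 - 1*4) = 113/(-2 - 4) = 113/(-6) = 113*(-1/6) = -113/6 ≈ -18.833)
P = 210919/6 (P = -323*(-90 - 113/6) = -323*(-653/6) = 210919/6 ≈ 35153.)
sqrt(Q + P) = sqrt(-234 + 210919/6) = sqrt(209515/6) = sqrt(1257090)/6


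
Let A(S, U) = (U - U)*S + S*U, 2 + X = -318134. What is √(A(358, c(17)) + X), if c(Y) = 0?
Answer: 2*I*√79534 ≈ 564.04*I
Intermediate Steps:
X = -318136 (X = -2 - 318134 = -318136)
A(S, U) = S*U (A(S, U) = 0*S + S*U = 0 + S*U = S*U)
√(A(358, c(17)) + X) = √(358*0 - 318136) = √(0 - 318136) = √(-318136) = 2*I*√79534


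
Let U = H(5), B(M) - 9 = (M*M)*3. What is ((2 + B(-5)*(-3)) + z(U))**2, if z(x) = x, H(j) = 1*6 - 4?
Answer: 61504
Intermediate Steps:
B(M) = 9 + 3*M**2 (B(M) = 9 + (M*M)*3 = 9 + M**2*3 = 9 + 3*M**2)
H(j) = 2 (H(j) = 6 - 4 = 2)
U = 2
((2 + B(-5)*(-3)) + z(U))**2 = ((2 + (9 + 3*(-5)**2)*(-3)) + 2)**2 = ((2 + (9 + 3*25)*(-3)) + 2)**2 = ((2 + (9 + 75)*(-3)) + 2)**2 = ((2 + 84*(-3)) + 2)**2 = ((2 - 252) + 2)**2 = (-250 + 2)**2 = (-248)**2 = 61504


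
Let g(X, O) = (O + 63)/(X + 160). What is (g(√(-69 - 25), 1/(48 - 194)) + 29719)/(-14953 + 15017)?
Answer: 27871767369/60021184 - 9197*I*√94/240084736 ≈ 464.37 - 0.0003714*I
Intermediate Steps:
g(X, O) = (63 + O)/(160 + X)
(g(√(-69 - 25), 1/(48 - 194)) + 29719)/(-14953 + 15017) = ((63 + 1/(48 - 194))/(160 + √(-69 - 25)) + 29719)/(-14953 + 15017) = ((63 + 1/(-146))/(160 + √(-94)) + 29719)/64 = ((63 - 1/146)/(160 + I*√94) + 29719)*(1/64) = ((9197/146)/(160 + I*√94) + 29719)*(1/64) = (9197/(146*(160 + I*√94)) + 29719)*(1/64) = (29719 + 9197/(146*(160 + I*√94)))*(1/64) = 29719/64 + 9197/(9344*(160 + I*√94))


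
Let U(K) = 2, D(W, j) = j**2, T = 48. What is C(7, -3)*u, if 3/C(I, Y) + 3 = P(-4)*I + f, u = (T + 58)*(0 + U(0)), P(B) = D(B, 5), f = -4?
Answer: 53/14 ≈ 3.7857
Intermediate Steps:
P(B) = 25 (P(B) = 5**2 = 25)
u = 212 (u = (48 + 58)*(0 + 2) = 106*2 = 212)
C(I, Y) = 3/(-7 + 25*I) (C(I, Y) = 3/(-3 + (25*I - 4)) = 3/(-3 + (-4 + 25*I)) = 3/(-7 + 25*I))
C(7, -3)*u = (3/(-7 + 25*7))*212 = (3/(-7 + 175))*212 = (3/168)*212 = (3*(1/168))*212 = (1/56)*212 = 53/14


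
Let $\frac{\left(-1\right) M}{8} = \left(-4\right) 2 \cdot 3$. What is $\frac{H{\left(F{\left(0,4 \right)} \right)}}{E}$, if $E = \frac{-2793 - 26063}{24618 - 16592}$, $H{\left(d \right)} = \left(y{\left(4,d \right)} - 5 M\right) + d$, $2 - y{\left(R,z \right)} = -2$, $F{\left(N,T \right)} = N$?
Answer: $\frac{959107}{3607} \approx 265.9$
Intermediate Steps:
$y{\left(R,z \right)} = 4$ ($y{\left(R,z \right)} = 2 - -2 = 2 + 2 = 4$)
$M = 192$ ($M = - 8 \left(-4\right) 2 \cdot 3 = - 8 \left(\left(-8\right) 3\right) = \left(-8\right) \left(-24\right) = 192$)
$H{\left(d \right)} = -956 + d$ ($H{\left(d \right)} = \left(4 - 960\right) + d = -956 + d$)
$E = - \frac{14428}{4013}$ ($E = - \frac{28856}{8026} = \left(-28856\right) \frac{1}{8026} = - \frac{14428}{4013} \approx -3.5953$)
$\frac{H{\left(F{\left(0,4 \right)} \right)}}{E} = \frac{-956 + 0}{- \frac{14428}{4013}} = \left(-956\right) \left(- \frac{4013}{14428}\right) = \frac{959107}{3607}$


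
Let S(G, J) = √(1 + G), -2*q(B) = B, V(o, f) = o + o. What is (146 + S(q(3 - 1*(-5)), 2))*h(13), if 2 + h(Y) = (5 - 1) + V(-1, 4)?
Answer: 0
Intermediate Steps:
V(o, f) = 2*o
q(B) = -B/2
h(Y) = 0 (h(Y) = -2 + ((5 - 1) + 2*(-1)) = -2 + (4 - 2) = -2 + 2 = 0)
(146 + S(q(3 - 1*(-5)), 2))*h(13) = (146 + √(1 - (3 - 1*(-5))/2))*0 = (146 + √(1 - (3 + 5)/2))*0 = (146 + √(1 - ½*8))*0 = (146 + √(1 - 4))*0 = (146 + √(-3))*0 = (146 + I*√3)*0 = 0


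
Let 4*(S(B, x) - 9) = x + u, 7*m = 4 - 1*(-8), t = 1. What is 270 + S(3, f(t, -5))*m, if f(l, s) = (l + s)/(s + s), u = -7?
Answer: 1413/5 ≈ 282.60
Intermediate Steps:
m = 12/7 (m = (4 - 1*(-8))/7 = (4 + 8)/7 = (1/7)*12 = 12/7 ≈ 1.7143)
f(l, s) = (l + s)/(2*s) (f(l, s) = (l + s)/((2*s)) = (l + s)*(1/(2*s)) = (l + s)/(2*s))
S(B, x) = 29/4 + x/4 (S(B, x) = 9 + (x - 7)/4 = 9 + (-7 + x)/4 = 9 + (-7/4 + x/4) = 29/4 + x/4)
270 + S(3, f(t, -5))*m = 270 + (29/4 + ((1/2)*(1 - 5)/(-5))/4)*(12/7) = 270 + (29/4 + ((1/2)*(-1/5)*(-4))/4)*(12/7) = 270 + (29/4 + (1/4)*(2/5))*(12/7) = 270 + (29/4 + 1/10)*(12/7) = 270 + (147/20)*(12/7) = 270 + 63/5 = 1413/5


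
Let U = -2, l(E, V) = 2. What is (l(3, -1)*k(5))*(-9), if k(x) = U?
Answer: 36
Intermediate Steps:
k(x) = -2
(l(3, -1)*k(5))*(-9) = (2*(-2))*(-9) = -4*(-9) = 36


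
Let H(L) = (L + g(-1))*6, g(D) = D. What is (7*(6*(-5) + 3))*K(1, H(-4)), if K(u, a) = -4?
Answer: 756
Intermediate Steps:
H(L) = -6 + 6*L (H(L) = (L - 1)*6 = (-1 + L)*6 = -6 + 6*L)
(7*(6*(-5) + 3))*K(1, H(-4)) = (7*(6*(-5) + 3))*(-4) = (7*(-30 + 3))*(-4) = (7*(-27))*(-4) = -189*(-4) = 756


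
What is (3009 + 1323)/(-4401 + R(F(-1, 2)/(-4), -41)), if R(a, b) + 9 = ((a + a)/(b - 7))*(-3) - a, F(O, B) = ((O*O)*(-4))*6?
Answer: -5776/5887 ≈ -0.98114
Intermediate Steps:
F(O, B) = -24*O² (F(O, B) = (O²*(-4))*6 = -4*O²*6 = -24*O²)
R(a, b) = -9 - a - 6*a/(-7 + b) (R(a, b) = -9 + (((a + a)/(b - 7))*(-3) - a) = -9 + (((2*a)/(-7 + b))*(-3) - a) = -9 + ((2*a/(-7 + b))*(-3) - a) = -9 + (-6*a/(-7 + b) - a) = -9 + (-a - 6*a/(-7 + b)) = -9 - a - 6*a/(-7 + b))
(3009 + 1323)/(-4401 + R(F(-1, 2)/(-4), -41)) = (3009 + 1323)/(-4401 + (63 - 24*(-1)²/(-4) - 9*(-41) - 1*-24*(-1)²/(-4)*(-41))/(-7 - 41)) = 4332/(-4401 + (63 - 24*1*(-¼) + 369 - 1*-24*1*(-¼)*(-41))/(-48)) = 4332/(-4401 - (63 - 24*(-¼) + 369 - 1*(-24*(-¼))*(-41))/48) = 4332/(-4401 - (63 + 6 + 369 - 1*6*(-41))/48) = 4332/(-4401 - (63 + 6 + 369 + 246)/48) = 4332/(-4401 - 1/48*684) = 4332/(-4401 - 57/4) = 4332/(-17661/4) = 4332*(-4/17661) = -5776/5887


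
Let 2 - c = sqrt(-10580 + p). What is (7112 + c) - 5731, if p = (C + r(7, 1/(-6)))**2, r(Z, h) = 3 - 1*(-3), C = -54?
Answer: 1383 - 2*I*sqrt(2069) ≈ 1383.0 - 90.973*I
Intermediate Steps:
r(Z, h) = 6 (r(Z, h) = 3 + 3 = 6)
p = 2304 (p = (-54 + 6)**2 = (-48)**2 = 2304)
c = 2 - 2*I*sqrt(2069) (c = 2 - sqrt(-10580 + 2304) = 2 - sqrt(-8276) = 2 - 2*I*sqrt(2069) ≈ 2.0 - 90.973*I)
(7112 + c) - 5731 = (7112 + (2 - 2*I*sqrt(2069))) - 5731 = (7114 - 2*I*sqrt(2069)) - 5731 = 1383 - 2*I*sqrt(2069)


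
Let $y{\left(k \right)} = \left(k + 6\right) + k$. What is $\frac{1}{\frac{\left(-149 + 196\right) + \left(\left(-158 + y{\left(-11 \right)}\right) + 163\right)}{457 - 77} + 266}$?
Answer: $\frac{95}{25279} \approx 0.0037581$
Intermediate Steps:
$y{\left(k \right)} = 6 + 2 k$ ($y{\left(k \right)} = \left(6 + k\right) + k = 6 + 2 k$)
$\frac{1}{\frac{\left(-149 + 196\right) + \left(\left(-158 + y{\left(-11 \right)}\right) + 163\right)}{457 - 77} + 266} = \frac{1}{\frac{\left(-149 + 196\right) + \left(\left(-158 + \left(6 + 2 \left(-11\right)\right)\right) + 163\right)}{457 - 77} + 266} = \frac{1}{\frac{47 + \left(\left(-158 + \left(6 - 22\right)\right) + 163\right)}{380} + 266} = \frac{1}{\left(47 + \left(\left(-158 - 16\right) + 163\right)\right) \frac{1}{380} + 266} = \frac{1}{\left(47 + \left(-174 + 163\right)\right) \frac{1}{380} + 266} = \frac{1}{\left(47 - 11\right) \frac{1}{380} + 266} = \frac{1}{36 \cdot \frac{1}{380} + 266} = \frac{1}{\frac{9}{95} + 266} = \frac{1}{\frac{25279}{95}} = \frac{95}{25279}$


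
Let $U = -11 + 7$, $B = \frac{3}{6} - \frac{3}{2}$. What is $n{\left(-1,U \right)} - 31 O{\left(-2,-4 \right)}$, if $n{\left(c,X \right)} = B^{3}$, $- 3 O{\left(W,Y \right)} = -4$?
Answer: $- \frac{127}{3} \approx -42.333$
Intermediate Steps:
$O{\left(W,Y \right)} = \frac{4}{3}$ ($O{\left(W,Y \right)} = \left(- \frac{1}{3}\right) \left(-4\right) = \frac{4}{3}$)
$B = -1$ ($B = 3 \cdot \frac{1}{6} - \frac{3}{2} = \frac{1}{2} - \frac{3}{2} = -1$)
$U = -4$
$n{\left(c,X \right)} = -1$ ($n{\left(c,X \right)} = \left(-1\right)^{3} = -1$)
$n{\left(-1,U \right)} - 31 O{\left(-2,-4 \right)} = -1 - \frac{124}{3} = - \frac{127}{3}$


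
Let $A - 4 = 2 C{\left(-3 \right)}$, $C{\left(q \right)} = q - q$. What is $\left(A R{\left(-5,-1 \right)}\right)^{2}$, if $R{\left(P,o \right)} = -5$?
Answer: $400$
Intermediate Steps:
$C{\left(q \right)} = 0$
$A = 4$ ($A = 4 + 2 \cdot 0 = 4 + 0 = 4$)
$\left(A R{\left(-5,-1 \right)}\right)^{2} = \left(4 \left(-5\right)\right)^{2} = \left(-20\right)^{2} = 400$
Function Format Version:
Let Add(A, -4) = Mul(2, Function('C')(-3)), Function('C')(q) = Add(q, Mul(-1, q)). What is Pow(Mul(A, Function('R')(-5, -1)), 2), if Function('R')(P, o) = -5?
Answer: 400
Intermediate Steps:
Function('C')(q) = 0
A = 4 (A = Add(4, Mul(2, 0)) = Add(4, 0) = 4)
Pow(Mul(A, Function('R')(-5, -1)), 2) = Pow(Mul(4, -5), 2) = Pow(-20, 2) = 400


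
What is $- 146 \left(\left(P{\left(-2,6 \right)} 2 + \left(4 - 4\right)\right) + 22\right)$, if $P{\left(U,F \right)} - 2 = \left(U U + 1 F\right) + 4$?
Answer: $-7884$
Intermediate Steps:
$P{\left(U,F \right)} = 6 + F + U^{2}$ ($P{\left(U,F \right)} = 2 + \left(\left(U U + 1 F\right) + 4\right) = 2 + \left(\left(U^{2} + F\right) + 4\right) = 2 + \left(\left(F + U^{2}\right) + 4\right) = 2 + \left(4 + F + U^{2}\right) = 6 + F + U^{2}$)
$- 146 \left(\left(P{\left(-2,6 \right)} 2 + \left(4 - 4\right)\right) + 22\right) = - 146 \left(\left(\left(6 + 6 + \left(-2\right)^{2}\right) 2 + \left(4 - 4\right)\right) + 22\right) = - 146 \left(\left(\left(6 + 6 + 4\right) 2 + 0\right) + 22\right) = - 146 \left(\left(16 \cdot 2 + 0\right) + 22\right) = - 146 \left(\left(32 + 0\right) + 22\right) = - 146 \left(32 + 22\right) = \left(-146\right) 54 = -7884$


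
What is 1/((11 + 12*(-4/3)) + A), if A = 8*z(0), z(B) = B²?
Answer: -⅕ ≈ -0.20000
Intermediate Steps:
A = 0 (A = 8*0² = 8*0 = 0)
1/((11 + 12*(-4/3)) + A) = 1/((11 + 12*(-4/3)) + 0) = 1/((11 - 16) + 0) = 1/(-5 + 0) = 1/(-5) = -⅕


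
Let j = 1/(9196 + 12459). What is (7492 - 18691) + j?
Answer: -242514344/21655 ≈ -11199.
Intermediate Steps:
j = 1/21655 ≈ 4.6179e-5
(7492 - 18691) + j = (7492 - 18691) + 1/21655 = -11199 + 1/21655 = -242514344/21655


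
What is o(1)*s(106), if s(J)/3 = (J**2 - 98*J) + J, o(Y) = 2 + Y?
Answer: 8586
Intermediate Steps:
s(J) = -291*J + 3*J**2 (s(J) = 3*((J**2 - 98*J) + J) = 3*(J**2 - 97*J) = -291*J + 3*J**2)
o(1)*s(106) = (2 + 1)*(3*106*(-97 + 106)) = 3*(3*106*9) = 3*2862 = 8586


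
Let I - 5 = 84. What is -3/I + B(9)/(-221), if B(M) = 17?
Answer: -128/1157 ≈ -0.11063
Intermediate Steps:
I = 89 (I = 5 + 84 = 89)
-3/I + B(9)/(-221) = -3/89 + 17/(-221) = -3*1/89 + 17*(-1/221) = -3/89 - 1/13 = -128/1157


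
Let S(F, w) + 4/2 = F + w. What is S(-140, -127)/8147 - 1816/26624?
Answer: -2744601/27113216 ≈ -0.10123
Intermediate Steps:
S(F, w) = -2 + F + w (S(F, w) = -2 + (F + w) = -2 + F + w)
S(-140, -127)/8147 - 1816/26624 = (-2 - 140 - 127)/8147 - 1816/26624 = -269*1/8147 - 1816*1/26624 = -269/8147 - 227/3328 = -2744601/27113216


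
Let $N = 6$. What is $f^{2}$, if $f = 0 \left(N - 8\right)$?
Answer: $0$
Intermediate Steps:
$f = 0$ ($f = 0 \left(6 - 8\right) = 0 \left(-2\right) = 0$)
$f^{2} = 0^{2} = 0$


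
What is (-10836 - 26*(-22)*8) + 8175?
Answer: 1915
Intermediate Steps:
(-10836 - 26*(-22)*8) + 8175 = (-10836 - (-572)*8) + 8175 = (-10836 - 1*(-4576)) + 8175 = (-10836 + 4576) + 8175 = -6260 + 8175 = 1915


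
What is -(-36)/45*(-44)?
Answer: -176/5 ≈ -35.200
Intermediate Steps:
-(-36)/45*(-44) = -3*(-4/15)*(-44) = (4/5)*(-44) = -176/5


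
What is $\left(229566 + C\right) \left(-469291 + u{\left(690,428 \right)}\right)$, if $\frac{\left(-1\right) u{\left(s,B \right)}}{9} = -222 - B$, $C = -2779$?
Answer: $-105102394067$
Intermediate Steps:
$u{\left(s,B \right)} = 1998 + 9 B$ ($u{\left(s,B \right)} = - 9 \left(-222 - B\right) = 1998 + 9 B$)
$\left(229566 + C\right) \left(-469291 + u{\left(690,428 \right)}\right) = \left(229566 - 2779\right) \left(-469291 + \left(1998 + 9 \cdot 428\right)\right) = 226787 \left(-469291 + \left(1998 + 3852\right)\right) = 226787 \left(-469291 + 5850\right) = 226787 \left(-463441\right) = -105102394067$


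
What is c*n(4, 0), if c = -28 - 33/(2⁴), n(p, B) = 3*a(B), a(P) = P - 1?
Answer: 1443/16 ≈ 90.188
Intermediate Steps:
a(P) = -1 + P
n(p, B) = -3 + 3*B (n(p, B) = 3*(-1 + B) = -3 + 3*B)
c = -481/16 (c = -28 - 33/16 = -481/16 ≈ -30.063)
c*n(4, 0) = -481*(-3 + 3*0)/16 = -481*(-3 + 0)/16 = -481/16*(-3) = 1443/16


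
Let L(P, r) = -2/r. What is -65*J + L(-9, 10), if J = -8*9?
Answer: 23399/5 ≈ 4679.8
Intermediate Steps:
J = -72
-65*J + L(-9, 10) = -65*(-72) - 2/10 = 4680 - 2*⅒ = 4680 - ⅕ = 23399/5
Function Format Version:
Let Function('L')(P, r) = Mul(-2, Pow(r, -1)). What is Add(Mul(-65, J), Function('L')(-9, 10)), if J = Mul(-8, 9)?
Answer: Rational(23399, 5) ≈ 4679.8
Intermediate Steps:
J = -72
Add(Mul(-65, J), Function('L')(-9, 10)) = Add(Mul(-65, -72), Mul(-2, Pow(10, -1))) = Add(4680, Mul(-2, Rational(1, 10))) = Add(4680, Rational(-1, 5)) = Rational(23399, 5)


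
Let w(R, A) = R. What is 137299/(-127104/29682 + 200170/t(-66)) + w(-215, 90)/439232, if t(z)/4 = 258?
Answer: 17104491039216719/23630171651648 ≈ 723.84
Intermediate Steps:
t(z) = 1032 (t(z) = 4*258 = 1032)
137299/(-127104/29682 + 200170/t(-66)) + w(-215, 90)/439232 = 137299/(-127104/29682 + 200170/1032) - 215/439232 = 137299/(-127104*1/29682 + 200170*(1/1032)) - 215*1/439232 = 137299/(-21184/4947 + 100085/516) - 215/439232 = 137299/(53798839/283628) - 215/439232 = 137299*(283628/53798839) - 215/439232 = 38941840772/53798839 - 215/439232 = 17104491039216719/23630171651648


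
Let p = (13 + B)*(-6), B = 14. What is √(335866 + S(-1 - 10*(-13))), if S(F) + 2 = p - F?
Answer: √335573 ≈ 579.29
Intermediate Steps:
p = -162 (p = (13 + 14)*(-6) = 27*(-6) = -162)
S(F) = -164 - F (S(F) = -2 + (-162 - F) = -164 - F)
√(335866 + S(-1 - 10*(-13))) = √(335866 + (-164 - (-1 - 10*(-13)))) = √(335866 + (-164 - (-1 + 130))) = √(335866 + (-164 - 1*129)) = √(335866 + (-164 - 129)) = √(335866 - 293) = √335573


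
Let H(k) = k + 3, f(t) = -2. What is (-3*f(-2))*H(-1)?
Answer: 12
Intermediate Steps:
H(k) = 3 + k
(-3*f(-2))*H(-1) = (-3*(-2))*(3 - 1) = 6*2 = 12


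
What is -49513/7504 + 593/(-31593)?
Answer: -23413643/3538416 ≈ -6.6170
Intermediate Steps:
-49513/7504 + 593/(-31593) = -49513*1/7504 + 593*(-1/31593) = -739/112 - 593/31593 = -23413643/3538416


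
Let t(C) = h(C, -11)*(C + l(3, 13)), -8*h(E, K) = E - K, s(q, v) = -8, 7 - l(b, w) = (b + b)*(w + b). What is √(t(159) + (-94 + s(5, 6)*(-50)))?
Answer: I*√4726/2 ≈ 34.373*I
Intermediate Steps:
l(b, w) = 7 - 2*b*(b + w) (l(b, w) = 7 - (b + b)*(w + b) = 7 - 2*b*(b + w))
h(E, K) = -E/8 + K/8 (h(E, K) = -(E - K)/8 = -E/8 + K/8)
t(C) = (-89 + C)*(-11/8 - C/8) (t(C) = (-C/8 + (⅛)*(-11))*(C + (7 - 2*3² - 2*3*13)) = (-C/8 - 11/8)*(C + (7 - 2*9 - 78)) = (-11/8 - C/8)*(C + (7 - 18 - 78)) = (-11/8 - C/8)*(C - 89) = (-11/8 - C/8)*(-89 + C) = (-89 + C)*(-11/8 - C/8))
√(t(159) + (-94 + s(5, 6)*(-50))) = √(-(-89 + 159)*(11 + 159)/8 + (-94 - 8*(-50))) = √(-⅛*70*170 + (-94 + 400)) = √(-2975/2 + 306) = √(-2363/2) = I*√4726/2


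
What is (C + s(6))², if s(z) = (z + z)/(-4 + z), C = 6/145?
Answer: 767376/21025 ≈ 36.498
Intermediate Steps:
C = 6/145 (C = 6*(1/145) = 6/145 ≈ 0.041379)
s(z) = 2*z/(-4 + z) (s(z) = (2*z)/(-4 + z) = 2*z/(-4 + z))
(C + s(6))² = (6/145 + 2*6/(-4 + 6))² = (6/145 + 2*6/2)² = (6/145 + 2*6*(½))² = (6/145 + 6)² = (876/145)² = 767376/21025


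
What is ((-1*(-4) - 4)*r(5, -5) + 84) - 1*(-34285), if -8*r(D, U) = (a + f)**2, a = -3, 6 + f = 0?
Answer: 34369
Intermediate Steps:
f = -6 (f = -6 + 0 = -6)
r(D, U) = -81/8 (r(D, U) = -(-3 - 6)**2/8 = -1/8*(-9)**2 = -1/8*81 = -81/8)
((-1*(-4) - 4)*r(5, -5) + 84) - 1*(-34285) = ((-1*(-4) - 4)*(-81/8) + 84) - 1*(-34285) = ((4 - 4)*(-81/8) + 84) + 34285 = (0*(-81/8) + 84) + 34285 = (0 + 84) + 34285 = 84 + 34285 = 34369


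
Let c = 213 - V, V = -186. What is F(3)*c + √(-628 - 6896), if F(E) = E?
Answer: 1197 + 6*I*√209 ≈ 1197.0 + 86.741*I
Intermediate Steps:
c = 399 (c = 213 - 1*(-186) = 213 + 186 = 399)
F(3)*c + √(-628 - 6896) = 3*399 + √(-628 - 6896) = 1197 + √(-7524) = 1197 + 6*I*√209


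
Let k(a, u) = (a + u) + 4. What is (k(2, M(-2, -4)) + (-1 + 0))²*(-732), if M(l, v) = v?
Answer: -732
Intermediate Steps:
k(a, u) = 4 + a + u
(k(2, M(-2, -4)) + (-1 + 0))²*(-732) = ((4 + 2 - 4) + (-1 + 0))²*(-732) = (2 - 1)²*(-732) = 1²*(-732) = 1*(-732) = -732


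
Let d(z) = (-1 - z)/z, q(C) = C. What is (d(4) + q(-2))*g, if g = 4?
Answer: -13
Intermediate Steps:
d(z) = (-1 - z)/z
(d(4) + q(-2))*g = ((-1 - 1*4)/4 - 2)*4 = ((-1 - 4)/4 - 2)*4 = ((¼)*(-5) - 2)*4 = (-5/4 - 2)*4 = -13/4*4 = -13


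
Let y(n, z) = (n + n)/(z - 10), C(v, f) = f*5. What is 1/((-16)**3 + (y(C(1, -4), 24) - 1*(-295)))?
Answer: -7/26627 ≈ -0.00026289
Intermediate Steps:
C(v, f) = 5*f
y(n, z) = 2*n/(-10 + z) (y(n, z) = (2*n)/(-10 + z) = 2*n/(-10 + z))
1/((-16)**3 + (y(C(1, -4), 24) - 1*(-295))) = 1/((-16)**3 + (2*(5*(-4))/(-10 + 24) - 1*(-295))) = 1/(-4096 + (2*(-20)/14 + 295)) = 1/(-4096 + (2*(-20)*(1/14) + 295)) = 1/(-4096 + (-20/7 + 295)) = 1/(-4096 + 2045/7) = 1/(-26627/7) = -7/26627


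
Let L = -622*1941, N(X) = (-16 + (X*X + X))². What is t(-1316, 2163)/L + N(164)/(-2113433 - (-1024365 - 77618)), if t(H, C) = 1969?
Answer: -49055335357429/67840311550 ≈ -723.10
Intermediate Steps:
N(X) = (-16 + X + X²)² (N(X) = (-16 + (X² + X))² = (-16 + (X + X²))² = (-16 + X + X²)²)
L = -1207302
t(-1316, 2163)/L + N(164)/(-2113433 - (-1024365 - 77618)) = 1969/(-1207302) + (-16 + 164 + 164²)²/(-2113433 - (-1024365 - 77618)) = 1969*(-1/1207302) + (-16 + 164 + 26896)²/(-2113433 - 1*(-1101983)) = -1969/1207302 + 27044²/(-2113433 + 1101983) = -1969/1207302 + 731377936/(-1011450) = -1969/1207302 + 731377936*(-1/1011450) = -1969/1207302 - 365688968/505725 = -49055335357429/67840311550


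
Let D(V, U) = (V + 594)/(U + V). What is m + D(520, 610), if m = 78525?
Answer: 44367182/565 ≈ 78526.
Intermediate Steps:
D(V, U) = (594 + V)/(U + V)
m + D(520, 610) = 78525 + (594 + 520)/(610 + 520) = 78525 + 1114/1130 = 78525 + (1/1130)*1114 = 78525 + 557/565 = 44367182/565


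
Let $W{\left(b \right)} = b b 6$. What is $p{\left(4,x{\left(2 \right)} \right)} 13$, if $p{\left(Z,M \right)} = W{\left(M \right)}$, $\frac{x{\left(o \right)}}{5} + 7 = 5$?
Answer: $7800$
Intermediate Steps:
$W{\left(b \right)} = 6 b^{2}$ ($W{\left(b \right)} = b^{2} \cdot 6 = 6 b^{2}$)
$x{\left(o \right)} = -10$ ($x{\left(o \right)} = -35 + 5 \cdot 5 = -35 + 25 = -10$)
$p{\left(Z,M \right)} = 6 M^{2}$
$p{\left(4,x{\left(2 \right)} \right)} 13 = 6 \left(-10\right)^{2} \cdot 13 = 6 \cdot 100 \cdot 13 = 600 \cdot 13 = 7800$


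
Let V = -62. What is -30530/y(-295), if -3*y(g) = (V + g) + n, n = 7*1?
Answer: -9159/35 ≈ -261.69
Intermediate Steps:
n = 7
y(g) = 55/3 - g/3 (y(g) = -((-62 + g) + 7)/3 = -(-55 + g)/3 = 55/3 - g/3)
-30530/y(-295) = -30530/(55/3 - ⅓*(-295)) = -30530/(55/3 + 295/3) = -30530/350/3 = -30530*3/350 = -9159/35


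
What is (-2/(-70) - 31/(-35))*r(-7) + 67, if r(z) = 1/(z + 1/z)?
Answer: 8359/125 ≈ 66.872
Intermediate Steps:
(-2/(-70) - 31/(-35))*r(-7) + 67 = (-2/(-70) - 31/(-35))*(-7/(1 + (-7)²)) + 67 = (-2*(-1/70) - 31*(-1/35))*(-7/(1 + 49)) + 67 = (1/35 + 31/35)*(-7/50) + 67 = 32*(-7*1/50)/35 + 67 = (32/35)*(-7/50) + 67 = -16/125 + 67 = 8359/125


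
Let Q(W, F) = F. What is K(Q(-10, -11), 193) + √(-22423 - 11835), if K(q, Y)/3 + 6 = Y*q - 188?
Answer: -6951 + I*√34258 ≈ -6951.0 + 185.09*I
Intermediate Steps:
K(q, Y) = -582 + 3*Y*q (K(q, Y) = -18 + 3*(Y*q - 188) = -18 + 3*(-188 + Y*q) = -18 + (-564 + 3*Y*q) = -582 + 3*Y*q)
K(Q(-10, -11), 193) + √(-22423 - 11835) = (-582 + 3*193*(-11)) + √(-22423 - 11835) = (-582 - 6369) + √(-34258) = -6951 + I*√34258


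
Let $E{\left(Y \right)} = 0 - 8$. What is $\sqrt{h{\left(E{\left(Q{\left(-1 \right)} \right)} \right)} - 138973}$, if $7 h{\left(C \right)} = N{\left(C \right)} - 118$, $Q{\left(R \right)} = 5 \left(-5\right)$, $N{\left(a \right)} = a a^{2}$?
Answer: $i \sqrt{139063} \approx 372.91 i$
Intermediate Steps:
$N{\left(a \right)} = a^{3}$
$Q{\left(R \right)} = -25$
$E{\left(Y \right)} = -8$ ($E{\left(Y \right)} = 0 - 8 = -8$)
$h{\left(C \right)} = - \frac{118}{7} + \frac{C^{3}}{7}$ ($h{\left(C \right)} = \frac{C^{3} - 118}{7} = \frac{-118 + C^{3}}{7} = - \frac{118}{7} + \frac{C^{3}}{7}$)
$\sqrt{h{\left(E{\left(Q{\left(-1 \right)} \right)} \right)} - 138973} = \sqrt{\left(- \frac{118}{7} + \frac{\left(-8\right)^{3}}{7}\right) - 138973} = \sqrt{\left(- \frac{118}{7} + \frac{1}{7} \left(-512\right)\right) - 138973} = \sqrt{\left(- \frac{118}{7} - \frac{512}{7}\right) - 138973} = \sqrt{-90 - 138973} = \sqrt{-139063} = i \sqrt{139063}$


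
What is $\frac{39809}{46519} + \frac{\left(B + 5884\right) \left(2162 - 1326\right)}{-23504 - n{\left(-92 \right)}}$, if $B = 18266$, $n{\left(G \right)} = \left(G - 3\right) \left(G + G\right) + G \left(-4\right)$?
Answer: $- \frac{3551304988}{7286567} \approx -487.38$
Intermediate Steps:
$n{\left(G \right)} = - 4 G + 2 G \left(-3 + G\right)$ ($n{\left(G \right)} = \left(-3 + G\right) 2 G - 4 G = 2 G \left(-3 + G\right) - 4 G = - 4 G + 2 G \left(-3 + G\right)$)
$\frac{39809}{46519} + \frac{\left(B + 5884\right) \left(2162 - 1326\right)}{-23504 - n{\left(-92 \right)}} = \frac{39809}{46519} + \frac{\left(18266 + 5884\right) \left(2162 - 1326\right)}{-23504 - 2 \left(-92\right) \left(-5 - 92\right)} = 39809 \cdot \frac{1}{46519} + \frac{24150 \cdot 836}{-23504 - 2 \left(-92\right) \left(-97\right)} = \frac{3619}{4229} + \frac{20189400}{-23504 - 17848} = \frac{3619}{4229} + \frac{20189400}{-41352} = \frac{3619}{4229} + 20189400 \left(- \frac{1}{41352}\right) = \frac{3619}{4229} - \frac{841225}{1723} = - \frac{3551304988}{7286567}$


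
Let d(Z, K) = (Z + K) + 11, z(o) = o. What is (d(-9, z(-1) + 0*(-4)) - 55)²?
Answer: 2916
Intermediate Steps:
d(Z, K) = 11 + K + Z (d(Z, K) = (K + Z) + 11 = 11 + K + Z)
(d(-9, z(-1) + 0*(-4)) - 55)² = ((11 + (-1 + 0*(-4)) - 9) - 55)² = ((11 + (-1 + 0) - 9) - 55)² = ((11 - 1 - 9) - 55)² = (1 - 55)² = (-54)² = 2916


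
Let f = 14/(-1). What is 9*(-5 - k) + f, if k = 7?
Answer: -122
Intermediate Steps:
f = -14 (f = 14*(-1) = -14)
9*(-5 - k) + f = 9*(-5 - 1*7) - 14 = 9*(-5 - 7) - 14 = 9*(-12) - 14 = -108 - 14 = -122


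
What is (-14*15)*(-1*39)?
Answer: 8190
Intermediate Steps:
(-14*15)*(-1*39) = -210*(-39) = 8190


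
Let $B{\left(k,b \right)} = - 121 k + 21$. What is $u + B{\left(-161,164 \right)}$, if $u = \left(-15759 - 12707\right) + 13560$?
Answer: $4596$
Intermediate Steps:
$u = -14906$ ($u = -28466 + 13560 = -14906$)
$B{\left(k,b \right)} = 21 - 121 k$
$u + B{\left(-161,164 \right)} = -14906 + \left(21 - -19481\right) = -14906 + \left(21 + 19481\right) = -14906 + 19502 = 4596$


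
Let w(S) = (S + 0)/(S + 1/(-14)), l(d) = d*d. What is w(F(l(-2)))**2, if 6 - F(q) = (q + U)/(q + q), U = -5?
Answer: 117649/114921 ≈ 1.0237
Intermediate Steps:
l(d) = d**2
F(q) = 6 - (-5 + q)/(2*q) (F(q) = 6 - (q - 5)/(q + q) = 6 - (-5 + q)/(2*q))
w(S) = S/(-1/14 + S) (w(S) = S/(S - 1/14) = S/(-1/14 + S))
w(F(l(-2)))**2 = (14*((5 + 11*(-2)**2)/(2*((-2)**2)))/(-1 + 14*((5 + 11*(-2)**2)/(2*((-2)**2)))))**2 = (14*((1/2)*(5 + 11*4)/4)/(-1 + 14*((1/2)*(5 + 11*4)/4)))**2 = (14*((1/2)*(1/4)*(5 + 44))/(-1 + 14*((1/2)*(1/4)*(5 + 44))))**2 = (14*((1/2)*(1/4)*49)/(-1 + 14*((1/2)*(1/4)*49)))**2 = (14*(49/8)/(-1 + 14*(49/8)))**2 = (14*(49/8)/(-1 + 343/4))**2 = (14*(49/8)/(339/4))**2 = (14*(49/8)*(4/339))**2 = (343/339)**2 = 117649/114921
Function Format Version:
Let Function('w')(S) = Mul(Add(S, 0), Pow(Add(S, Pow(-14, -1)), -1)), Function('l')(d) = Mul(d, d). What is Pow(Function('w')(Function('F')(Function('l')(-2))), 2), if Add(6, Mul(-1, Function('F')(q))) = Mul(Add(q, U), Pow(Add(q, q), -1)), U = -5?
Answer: Rational(117649, 114921) ≈ 1.0237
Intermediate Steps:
Function('l')(d) = Pow(d, 2)
Function('F')(q) = Add(6, Mul(Rational(-1, 2), Pow(q, -1), Add(-5, q))) (Function('F')(q) = Add(6, Mul(-1, Mul(Add(q, -5), Pow(Add(q, q), -1)))) = Add(6, Mul(-1, Mul(Add(-5, q), Pow(Mul(2, q), -1)))) = Add(6, Mul(-1, Mul(Add(-5, q), Mul(Rational(1, 2), Pow(q, -1))))) = Add(6, Mul(-1, Mul(Rational(1, 2), Pow(q, -1), Add(-5, q)))) = Add(6, Mul(Rational(-1, 2), Pow(q, -1), Add(-5, q))))
Function('w')(S) = Mul(S, Pow(Add(Rational(-1, 14), S), -1)) (Function('w')(S) = Mul(S, Pow(Add(S, Rational(-1, 14)), -1)) = Mul(S, Pow(Add(Rational(-1, 14), S), -1)))
Pow(Function('w')(Function('F')(Function('l')(-2))), 2) = Pow(Mul(14, Mul(Rational(1, 2), Pow(Pow(-2, 2), -1), Add(5, Mul(11, Pow(-2, 2)))), Pow(Add(-1, Mul(14, Mul(Rational(1, 2), Pow(Pow(-2, 2), -1), Add(5, Mul(11, Pow(-2, 2)))))), -1)), 2) = Pow(Mul(14, Mul(Rational(1, 2), Pow(4, -1), Add(5, Mul(11, 4))), Pow(Add(-1, Mul(14, Mul(Rational(1, 2), Pow(4, -1), Add(5, Mul(11, 4))))), -1)), 2) = Pow(Mul(14, Mul(Rational(1, 2), Rational(1, 4), Add(5, 44)), Pow(Add(-1, Mul(14, Mul(Rational(1, 2), Rational(1, 4), Add(5, 44)))), -1)), 2) = Pow(Mul(14, Mul(Rational(1, 2), Rational(1, 4), 49), Pow(Add(-1, Mul(14, Mul(Rational(1, 2), Rational(1, 4), 49))), -1)), 2) = Pow(Mul(14, Rational(49, 8), Pow(Add(-1, Mul(14, Rational(49, 8))), -1)), 2) = Pow(Mul(14, Rational(49, 8), Pow(Add(-1, Rational(343, 4)), -1)), 2) = Pow(Mul(14, Rational(49, 8), Pow(Rational(339, 4), -1)), 2) = Pow(Mul(14, Rational(49, 8), Rational(4, 339)), 2) = Pow(Rational(343, 339), 2) = Rational(117649, 114921)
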